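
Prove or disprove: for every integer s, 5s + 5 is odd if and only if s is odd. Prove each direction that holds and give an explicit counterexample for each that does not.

(⇒) This fails: s = 0 gives 5s + 5 = 5, which is odd, but 0 is even, not odd.

(⇐) This also fails: s = 7 is odd, but 5s + 5 = 40 is even, not odd.

Both directions fail.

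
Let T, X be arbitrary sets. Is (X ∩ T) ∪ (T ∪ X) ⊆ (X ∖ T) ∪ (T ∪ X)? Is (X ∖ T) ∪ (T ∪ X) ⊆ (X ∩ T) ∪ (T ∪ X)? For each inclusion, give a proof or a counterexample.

Both inclusions hold; the sets are equal.

(⊆) Let x ∈ (X ∩ T) ∪ (T ∪ X). Then either x ∈ T and x ∉ X; or x ∈ X and x ∉ T; or x ∈ T ∩ X. In each case x ∈ (X ∖ T) ∪ (T ∪ X), so (X ∩ T) ∪ (T ∪ X) ⊆ (X ∖ T) ∪ (T ∪ X).

(⊇) Let x ∈ (X ∖ T) ∪ (T ∪ X). Then either x ∈ T and x ∉ X; or x ∈ X and x ∉ T; or x ∈ T ∩ X. In each case x ∈ (X ∩ T) ∪ (T ∪ X), so (X ∖ T) ∪ (T ∪ X) ⊆ (X ∩ T) ∪ (T ∪ X).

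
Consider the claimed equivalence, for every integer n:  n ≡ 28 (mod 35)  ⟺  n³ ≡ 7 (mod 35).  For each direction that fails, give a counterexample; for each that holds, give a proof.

Both directions hold.

(⟹) Suppose n ≡ 28 (mod 35). Write n = 35j + 28. Then (35j + 28)³ = 42875j³ + 102900j² + 82320j + 21952 = 35(1225j³ + 2940j² + 2352j + 627) + 7, so n³ ≡ 7 (mod 35).

(⟸) Conversely, suppose n³ ≡ 7 (mod 35). The only residue r in {0, …, 34} with r³ ≡ 7 (mod 35) is r = 28, so n ≡ 28 (mod 35).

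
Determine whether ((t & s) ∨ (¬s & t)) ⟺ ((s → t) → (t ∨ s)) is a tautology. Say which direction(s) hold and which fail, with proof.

Only the forward direction holds.

(→) Assume the antecedent. If t is true, (s → t) → (t ∨ s) reduces to true regardless of the other variables. If t is false, the antecedent cannot hold. Either way (s → t) → (t ∨ s) holds.

(←) This fails. Under t = F, s = T, the left side is false but the right side is true.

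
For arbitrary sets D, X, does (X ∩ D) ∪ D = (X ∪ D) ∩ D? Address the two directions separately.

Both inclusions hold.

(⟹) Let x ∈ (X ∩ D) ∪ D. Then either x ∈ D and x ∉ X; or x ∈ D ∩ X. In each case x ∈ (X ∪ D) ∩ D, so (X ∩ D) ∪ D ⊆ (X ∪ D) ∩ D.

(⟸) Let x ∈ (X ∪ D) ∩ D. Then either x ∈ D and x ∉ X; or x ∈ D ∩ X. In each case x ∈ (X ∩ D) ∪ D, so (X ∪ D) ∩ D ⊆ (X ∩ D) ∪ D.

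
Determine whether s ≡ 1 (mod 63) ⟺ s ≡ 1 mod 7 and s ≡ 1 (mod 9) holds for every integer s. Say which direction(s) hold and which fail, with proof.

(⟹) Suppose s ≡ 1 (mod 63); write s = 63j + 1. Since 7 ∣ 63, reducing mod 7 gives s ≡ 1 (mod 7); since 9 ∣ 63, reducing mod 9 gives s ≡ 1 (mod 9).

(⟸) Conversely, if s ≡ 1 (mod 7) and s ≡ 1 (mod 9), then by the Chinese remainder theorem s ≡ 1 (mod 63). This is exactly s ≡ 1 (mod 63).

The biconditional holds.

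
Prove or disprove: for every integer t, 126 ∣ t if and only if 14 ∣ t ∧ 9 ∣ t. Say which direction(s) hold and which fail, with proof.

Both directions hold.

Forward direction. If 126 ∣ t, write t = 126q. Since 126 = 9·14, t = 14·(9q), so 14 ∣ t; and since 126 = 14·9, t = 9·(14q), so 9 ∣ t.

Converse. Suppose 14 ∣ t and 9 ∣ t. Any common multiple of 14 and 9 is a multiple of their lcm; here gcd(14, 9) = 1, so lcm(14, 9) = 14·9 = 126, so 126 ∣ t.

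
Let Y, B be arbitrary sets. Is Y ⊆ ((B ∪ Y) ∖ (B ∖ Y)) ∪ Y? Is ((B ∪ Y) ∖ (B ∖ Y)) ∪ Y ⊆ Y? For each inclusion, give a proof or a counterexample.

Forward inclusion. Let x ∈ Y. Then either x ∈ Y and x ∉ B; or x ∈ Y ∩ B. In each case x ∈ ((B ∪ Y) ∖ (B ∖ Y)) ∪ Y, so Y ⊆ ((B ∪ Y) ∖ (B ∖ Y)) ∪ Y.

Reverse inclusion. Let x ∈ ((B ∪ Y) ∖ (B ∖ Y)) ∪ Y. Then either x ∈ Y and x ∉ B; or x ∈ Y ∩ B. In each case x ∈ Y, so ((B ∪ Y) ∖ (B ∖ Y)) ∪ Y ⊆ Y.

Both inclusions hold; the sets are equal.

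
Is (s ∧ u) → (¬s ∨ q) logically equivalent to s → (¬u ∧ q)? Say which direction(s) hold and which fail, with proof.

[⇒] This fails. Under u = F, q = F, s = T, the left side is true but the right side is false.

[⇐] Assume the antecedent. If u is true, the antecedent forces (u = T, q = F, s = F) or (u = T, q = T, s = F), and (s ∧ u) → (¬s ∨ q) holds there. If u is false, (s ∧ u) → (¬s ∨ q) reduces to true regardless of the other variables. Either way (s ∧ u) → (¬s ∨ q) holds.

Not equivalent: only (⇐) holds.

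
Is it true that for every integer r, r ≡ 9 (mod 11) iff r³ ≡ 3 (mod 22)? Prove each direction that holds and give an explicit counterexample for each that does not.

(⇒) This fails: take r = 20. Then 20 ≡ 9 (mod 11), but 20³ = 8000 ≡ 14 (mod 22), not 3.

(⇐) Conversely, the residues r modulo 22 with r³ ≡ 3 (mod 22) are exactly {9}, and each is ≡ 9 (mod 11).

The forward direction fails; the converse holds.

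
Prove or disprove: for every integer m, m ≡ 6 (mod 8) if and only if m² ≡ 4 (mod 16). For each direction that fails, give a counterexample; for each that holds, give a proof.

Only the forward implication holds.

(⇒) Suppose m ≡ 6 (mod 8). Working modulo 16, m ∈ {6, 14}; for each such r, r² ≡ 4 (mod 16).

(⇐) This fails: take m = 2. Then 2² = 4 ≡ 4 (mod 16), yet 2 ≡ 2 (mod 8), not 6.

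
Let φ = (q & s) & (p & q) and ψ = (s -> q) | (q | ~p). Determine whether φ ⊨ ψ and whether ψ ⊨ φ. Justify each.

Not equivalent: only (⇒) holds.

Forward direction. Assume the antecedent. If p is true, the antecedent forces (p = T, s = T, q = T), and (s -> q) | (q | ~p) holds there. If p is false, the antecedent cannot hold. Either way (s -> q) | (q | ~p) holds.

Converse. This fails. Under p = F, s = F, q = F, the left side is false but the right side is true.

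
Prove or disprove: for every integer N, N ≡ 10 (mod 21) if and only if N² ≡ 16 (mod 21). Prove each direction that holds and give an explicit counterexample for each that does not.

(⇒) holds; (⇐) fails.

(⟹) Suppose N ≡ 10 (mod 21). Write N = 21j + 10. Then (21j + 10)² = 441j² + 420j + 100 = 21(21j² + 20j + 4) + 16, so N² ≡ 16 (mod 21).

(⟸) This fails: take N = 4. Then 4² = 16 ≡ 16 (mod 21), yet 4 ≡ 4 (mod 21), not 10.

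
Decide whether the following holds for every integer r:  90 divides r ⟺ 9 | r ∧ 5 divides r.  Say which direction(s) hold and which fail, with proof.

Only the forward direction holds.

Converse. This fails: take r = 45. Both 9 ∣ 45 and 5 ∣ 45, yet 45 is not a multiple of 90 (since 45 = 0·90 + 45), so 90 ∤ 45.

Forward direction. If 90 ∣ r, write r = 90q. Since 90 = 10·9, r = 9·(10q), so 9 ∣ r; and since 90 = 18·5, r = 5·(18q), so 5 ∣ r.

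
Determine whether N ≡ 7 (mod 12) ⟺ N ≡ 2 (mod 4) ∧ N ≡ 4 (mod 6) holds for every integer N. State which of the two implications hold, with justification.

(⇒) fails and (⇐) fails.

(⟹) This fails: N = 7 gives 7 ≡ 7 (mod 12) but 7 ≡ 3 (mod 4), so the conjunction on the right does not hold.

(⟸) This fails: N = 10 satisfies both congruences on the right (10 ≡ 2 mod 4 and 10 ≡ 4 mod 6) yet 10 ≡ 10 (mod 12), not 7.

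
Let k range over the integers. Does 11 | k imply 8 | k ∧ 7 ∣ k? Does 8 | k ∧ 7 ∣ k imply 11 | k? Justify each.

Forward direction. This fails: take k = 11. Certainly 11 ∣ 11, but 8 ∤ 11.

Converse. This fails: take k = 56. Both 8 ∣ 56 and 7 ∣ 56, yet 56 is not a multiple of 11 (since 56 = 5·11 + 1), so 11 ∤ 56.

Neither direction holds.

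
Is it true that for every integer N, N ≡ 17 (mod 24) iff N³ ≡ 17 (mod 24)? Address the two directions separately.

(⟹) Suppose N ≡ 17 (mod 24). Write N = 24j + 17. Then (24j + 17)³ = 13824j³ + 29376j² + 20808j + 4913 = 24(576j³ + 1224j² + 867j + 204) + 17, so N³ ≡ 17 (mod 24).

(⟸) Conversely, suppose N³ ≡ 17 (mod 24). The only residue r in {0, …, 23} with r³ ≡ 17 (mod 24) is r = 17, so N ≡ 17 (mod 24).

The biconditional holds.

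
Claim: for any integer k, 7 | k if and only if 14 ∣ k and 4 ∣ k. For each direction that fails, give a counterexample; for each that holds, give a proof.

The forward direction fails; the converse holds.

(→) This fails: take k = 7. Certainly 7 ∣ 7, but 14 ∤ 7.

(←) Suppose 14 ∣ k and 4 ∣ k. Any common multiple of 14 and 4 is a multiple of their lcm; here lcm(14, 4) = 14·4/gcd(14, 4) = 56/2 = 28, so 28 ∣ k. Since 7 ∣ 28, it follows that 7 ∣ k.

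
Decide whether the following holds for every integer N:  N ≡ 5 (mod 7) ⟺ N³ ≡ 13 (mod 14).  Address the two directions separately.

Both directions fail.

[⇒] This fails: take N = 12. Then 12 ≡ 5 (mod 7), but 12³ = 1728 ≡ 6 (mod 14), not 13.

[⇐] This fails: take N = 3. Then 3³ = 27 ≡ 13 (mod 14), yet 3 ≡ 3 (mod 7), not 5.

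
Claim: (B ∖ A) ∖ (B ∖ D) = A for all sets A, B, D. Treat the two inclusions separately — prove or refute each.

Forward inclusion. This inclusion fails. Take A = ∅, B = {1}, D = {1}; then 1 ∈ (B ∖ A) ∖ (B ∖ D) but 1 ∉ A.

Reverse inclusion. This inclusion fails. Take A = {1}, B = ∅, D = ∅; then 1 ∈ A but 1 ∉ (B ∖ A) ∖ (B ∖ D).

Both inclusions fail.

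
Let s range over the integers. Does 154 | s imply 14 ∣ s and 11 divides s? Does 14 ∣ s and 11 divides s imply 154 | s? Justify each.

[⇒] If 154 ∣ s, write s = 154q. Since 154 = 11·14, s = 14·(11q), so 14 ∣ s; and since 154 = 14·11, s = 11·(14q), so 11 ∣ s.

[⇐] Suppose 14 ∣ s and 11 ∣ s. Any common multiple of 14 and 11 is a multiple of their lcm; here gcd(14, 11) = 1, so lcm(14, 11) = 14·11 = 154, so 154 ∣ s.

The biconditional holds.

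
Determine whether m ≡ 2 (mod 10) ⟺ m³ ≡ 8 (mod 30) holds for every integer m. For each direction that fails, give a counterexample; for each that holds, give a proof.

Only the reverse direction holds.

(⇒) This fails: take m = 12. Then 12 ≡ 2 (mod 10), but 12³ = 1728 ≡ 18 (mod 30), not 8.

(⇐) Conversely, the residues r modulo 30 with r³ ≡ 8 (mod 30) are exactly {2}, and each is ≡ 2 (mod 10).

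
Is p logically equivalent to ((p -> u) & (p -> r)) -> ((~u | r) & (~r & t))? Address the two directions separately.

Forward direction. This fails. Under t = F, r = T, p = T, u = T, the left side is true but the right side is false.

Converse. This fails. Under t = T, r = F, p = F, u = F, the left side is false but the right side is true.

Neither direction holds.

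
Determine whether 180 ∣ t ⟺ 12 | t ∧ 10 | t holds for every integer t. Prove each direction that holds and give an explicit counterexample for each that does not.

(←) This fails: take t = 60. Both 12 ∣ 60 and 10 ∣ 60, yet 60 is not a multiple of 180 (since 60 = 0·180 + 60), so 180 ∤ 60.

(→) If 180 ∣ t, write t = 180q. Since 180 = 15·12, t = 12·(15q), so 12 ∣ t; and since 180 = 18·10, t = 10·(18q), so 10 ∣ t.

Only the forward direction holds.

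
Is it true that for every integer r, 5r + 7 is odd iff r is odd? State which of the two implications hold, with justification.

Both directions fail.

Forward direction. This fails: r = 0 gives 5r + 7 = 7, which is odd, but 0 is even, not odd.

Converse. This also fails: r = 7 is odd, but 5r + 7 = 42 is even, not odd.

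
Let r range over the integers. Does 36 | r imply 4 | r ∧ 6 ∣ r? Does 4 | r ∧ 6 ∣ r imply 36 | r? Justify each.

The forward direction holds; the converse fails.

(⟸) This fails: take r = 12. Both 4 ∣ 12 and 6 ∣ 12, yet 12 is not a multiple of 36 (since 12 = 0·36 + 12), so 36 ∤ 12.

(⟹) If 36 ∣ r, write r = 36q. Since 36 = 9·4, r = 4·(9q), so 4 ∣ r; and since 36 = 6·6, r = 6·(6q), so 6 ∣ r.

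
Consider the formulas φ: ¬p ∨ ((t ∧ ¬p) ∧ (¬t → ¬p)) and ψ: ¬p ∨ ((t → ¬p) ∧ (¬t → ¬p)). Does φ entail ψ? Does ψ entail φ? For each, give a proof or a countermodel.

Both implications hold.

Forward direction. Assume the antecedent. If t is true, the antecedent forces (t = T, p = F), and ¬p ∨ ((t → ¬p) ∧ (¬t → ¬p)) holds there. If t is false, the antecedent forces (t = F, p = F), and ¬p ∨ ((t → ¬p) ∧ (¬t → ¬p)) holds there. Either way ¬p ∨ ((t → ¬p) ∧ (¬t → ¬p)) holds.

Converse. Assume the antecedent. If t is true, the antecedent forces (t = T, p = F), and ¬p ∨ ((t ∧ ¬p) ∧ (¬t → ¬p)) holds there. If t is false, the antecedent forces (t = F, p = F), and ¬p ∨ ((t ∧ ¬p) ∧ (¬t → ¬p)) holds there. Either way ¬p ∨ ((t ∧ ¬p) ∧ (¬t → ¬p)) holds.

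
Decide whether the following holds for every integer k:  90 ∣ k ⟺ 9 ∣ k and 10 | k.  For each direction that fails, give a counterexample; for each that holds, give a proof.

Both implications hold.

(⟸) Suppose 9 ∣ k and 10 ∣ k. Any common multiple of 9 and 10 is a multiple of their lcm; here gcd(9, 10) = 1, so lcm(9, 10) = 9·10 = 90, so 90 ∣ k.

(⟹) If 90 ∣ k, write k = 90q. Since 90 = 10·9, k = 9·(10q), so 9 ∣ k; and since 90 = 9·10, k = 10·(9q), so 10 ∣ k.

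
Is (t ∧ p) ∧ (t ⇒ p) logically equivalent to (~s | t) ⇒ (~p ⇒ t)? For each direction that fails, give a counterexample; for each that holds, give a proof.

Only the forward direction holds.

(⟸) This fails. Under s = T, t = F, p = F, the left side is false but the right side is true.

(⟹) Assume the antecedent. If s is true, (~s | t) ⇒ (~p ⇒ t) reduces to true regardless of the other variables. If s is false, the antecedent forces (s = F, t = T, p = T), and (~s | t) ⇒ (~p ⇒ t) holds there. Either way (~s | t) ⇒ (~p ⇒ t) holds.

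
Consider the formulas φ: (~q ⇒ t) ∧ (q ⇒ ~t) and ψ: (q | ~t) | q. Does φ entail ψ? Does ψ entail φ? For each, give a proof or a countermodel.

Forward direction. This fails. Under t = T, q = F, the left side is true but the right side is false.

Converse. This fails. Under t = F, q = F, the left side is false but the right side is true.

(⇒) fails and (⇐) fails.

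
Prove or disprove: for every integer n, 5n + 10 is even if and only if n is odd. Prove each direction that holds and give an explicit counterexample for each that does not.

Forward direction. This fails: n = 4 gives 5n + 10 = 30, which is even, but 4 is even, not odd.

Converse. This also fails: n = 1 is odd, but 5n + 10 = 15 is odd, not even.

Neither direction holds.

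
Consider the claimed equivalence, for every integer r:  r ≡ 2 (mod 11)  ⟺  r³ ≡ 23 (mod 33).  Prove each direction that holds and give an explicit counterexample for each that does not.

(→) This fails: take r = 2. Then 2 ≡ 2 (mod 11), but 2³ = 8 ≡ 8 (mod 33), not 23.

(←) This fails: take r = 23. Then 23³ = 12167 ≡ 23 (mod 33), yet 23 ≡ 1 (mod 11), not 2.

Neither implication holds.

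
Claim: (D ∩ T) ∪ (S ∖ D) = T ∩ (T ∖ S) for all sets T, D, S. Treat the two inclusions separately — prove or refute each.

Both inclusions fail.

(⊆) This inclusion fails. Take T = ∅, D = ∅, S = {1}; then 1 ∈ (D ∩ T) ∪ (S ∖ D) but 1 ∉ T ∩ (T ∖ S).

(⊇) This inclusion fails. Take T = {1}, D = ∅, S = ∅; then 1 ∈ T ∩ (T ∖ S) but 1 ∉ (D ∩ T) ∪ (S ∖ D).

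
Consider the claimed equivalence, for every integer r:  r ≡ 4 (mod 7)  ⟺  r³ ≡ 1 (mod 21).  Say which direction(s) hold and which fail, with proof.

(⇒) This fails: take r = 11. Then 11 ≡ 4 (mod 7), but 11³ = 1331 ≡ 8 (mod 21), not 1.

(⇐) This fails: take r = 1. Then 1³ = 1 ≡ 1 (mod 21), yet 1 ≡ 1 (mod 7), not 4.

Neither implication holds.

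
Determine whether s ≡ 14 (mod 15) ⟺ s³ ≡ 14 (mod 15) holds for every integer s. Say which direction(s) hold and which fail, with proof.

[⇐] Suppose s³ ≡ 14 (mod 15). The only residue r in {0, …, 14} with r³ ≡ 14 (mod 15) is r = 14, so s ≡ 14 (mod 15).

[⇒] Suppose s ≡ 14 (mod 15). Write s = 15j + 14. Then (15j + 14)³ = 3375j³ + 9450j² + 8820j + 2744 = 15(225j³ + 630j² + 588j + 182) + 14, so s³ ≡ 14 (mod 15).

Both directions hold.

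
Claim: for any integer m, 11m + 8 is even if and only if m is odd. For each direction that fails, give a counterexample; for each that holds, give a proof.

(→) This fails: m = 0 gives 11m + 8 = 8, which is even, but 0 is even, not odd.

(←) This also fails: m = 1 is odd, but 11m + 8 = 19 is odd, not even.

Neither implication holds.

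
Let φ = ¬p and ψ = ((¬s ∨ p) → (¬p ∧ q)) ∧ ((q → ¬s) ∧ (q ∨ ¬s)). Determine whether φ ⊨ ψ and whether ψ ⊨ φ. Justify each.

(→) This fails. Under p = F, s = F, q = F, the left side is true but the right side is false.

(←) Assume the antecedent. If p is true, the antecedent cannot hold. If p is false, ¬p reduces to true regardless of the other variables. Either way ¬p holds.

Only the reverse direction holds.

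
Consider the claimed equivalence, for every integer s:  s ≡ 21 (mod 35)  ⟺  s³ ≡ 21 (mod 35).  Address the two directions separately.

(⇒) Suppose s ≡ 21 (mod 35). Write s = 35j + 21. Then (35j + 21)³ = 42875j³ + 77175j² + 46305j + 9261 = 35(1225j³ + 2205j² + 1323j + 264) + 21, so s³ ≡ 21 (mod 35).

(⇐) Conversely, suppose s³ ≡ 21 (mod 35). The only residue r in {0, …, 34} with r³ ≡ 21 (mod 35) is r = 21, so s ≡ 21 (mod 35).

Both directions hold.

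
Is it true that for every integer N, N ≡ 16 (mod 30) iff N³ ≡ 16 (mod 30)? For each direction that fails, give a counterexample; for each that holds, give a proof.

Equivalent; both directions hold.

(⇒) Suppose N ≡ 16 (mod 30). Write N = 30j + 16. Then (30j + 16)³ = 27000j³ + 43200j² + 23040j + 4096 = 30(900j³ + 1440j² + 768j + 136) + 16, so N³ ≡ 16 (mod 30).

(⇐) Conversely, suppose N³ ≡ 16 (mod 30). The only residue r in {0, …, 29} with r³ ≡ 16 (mod 30) is r = 16, so N ≡ 16 (mod 30).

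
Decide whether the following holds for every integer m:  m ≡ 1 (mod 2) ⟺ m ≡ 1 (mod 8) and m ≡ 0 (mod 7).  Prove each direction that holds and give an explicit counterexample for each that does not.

(⇐) If m ≡ 1 (mod 8) and m ≡ 0 (mod 7), then by the Chinese remainder theorem m ≡ 49 (mod 56). Since 49 ≡ 1 (mod 2) and 2 ∣ 56, we get m ≡ 1 (mod 2).

(⇒) This fails: m = 1 gives 1 ≡ 1 (mod 2) but 1 ≡ 1 (mod 7), so the conjunction on the right does not hold.

Not equivalent: only (⇐) holds.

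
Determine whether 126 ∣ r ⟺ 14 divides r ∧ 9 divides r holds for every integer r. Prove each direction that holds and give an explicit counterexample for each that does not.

(⟸) Suppose 14 ∣ r and 9 ∣ r. Any common multiple of 14 and 9 is a multiple of their lcm; here gcd(14, 9) = 1, so lcm(14, 9) = 14·9 = 126, so 126 ∣ r.

(⟹) If 126 ∣ r, write r = 126q. Since 126 = 9·14, r = 14·(9q), so 14 ∣ r; and since 126 = 14·9, r = 9·(14q), so 9 ∣ r.

Equivalent; both directions hold.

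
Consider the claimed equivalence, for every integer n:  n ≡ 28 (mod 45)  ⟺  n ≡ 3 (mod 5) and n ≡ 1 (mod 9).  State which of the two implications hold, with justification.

(⟹) Suppose n ≡ 28 (mod 45); write n = 45j + 28. Since 5 ∣ 45, reducing mod 5 gives n ≡ 28 ≡ 3 (mod 5); since 9 ∣ 45, reducing mod 9 gives n ≡ 28 ≡ 1 (mod 9).

(⟸) Conversely, if n ≡ 3 (mod 5) and n ≡ 1 (mod 9), then by the Chinese remainder theorem n ≡ 28 (mod 45). This is exactly n ≡ 28 (mod 45).

The biconditional holds.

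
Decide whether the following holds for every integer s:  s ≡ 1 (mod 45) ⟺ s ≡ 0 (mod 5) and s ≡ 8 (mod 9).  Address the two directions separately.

(⟹) This fails: s = 1 gives 1 ≡ 1 (mod 45) but 1 ≡ 1 (mod 5), so the conjunction on the right does not hold.

(⟸) This fails: s = 35 satisfies both congruences on the right (35 ≡ 0 mod 5 and 35 ≡ 8 mod 9) yet 35 ≡ 35 (mod 45), not 1.

(⇒) fails and (⇐) fails.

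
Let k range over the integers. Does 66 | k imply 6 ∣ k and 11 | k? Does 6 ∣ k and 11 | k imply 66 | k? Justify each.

(⇐) Suppose 6 ∣ k and 11 ∣ k. Any common multiple of 6 and 11 is a multiple of their lcm; here gcd(6, 11) = 1, so lcm(6, 11) = 6·11 = 66, so 66 ∣ k.

(⇒) If 66 ∣ k, write k = 66q. Since 66 = 11·6, k = 6·(11q), so 6 ∣ k; and since 66 = 6·11, k = 11·(6q), so 11 ∣ k.

Both implications hold.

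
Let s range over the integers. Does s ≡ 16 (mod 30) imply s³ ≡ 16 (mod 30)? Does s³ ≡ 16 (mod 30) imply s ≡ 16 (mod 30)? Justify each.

(⟹) Suppose s ≡ 16 (mod 30). Write s = 30j + 16. Then (30j + 16)³ = 27000j³ + 43200j² + 23040j + 4096 = 30(900j³ + 1440j² + 768j + 136) + 16, so s³ ≡ 16 (mod 30).

(⟸) Conversely, suppose s³ ≡ 16 (mod 30). The only residue r in {0, …, 29} with r³ ≡ 16 (mod 30) is r = 16, so s ≡ 16 (mod 30).

Both directions hold; the statement is true.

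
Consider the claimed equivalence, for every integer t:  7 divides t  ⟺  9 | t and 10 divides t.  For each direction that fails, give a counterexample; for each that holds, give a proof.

(⇒) fails and (⇐) fails.

(⇒) This fails: take t = 7. Certainly 7 ∣ 7, but 9 ∤ 7.

(⇐) This fails: take t = 90. Both 9 ∣ 90 and 10 ∣ 90, yet 90 is not a multiple of 7 (since 90 = 12·7 + 6), so 7 ∤ 90.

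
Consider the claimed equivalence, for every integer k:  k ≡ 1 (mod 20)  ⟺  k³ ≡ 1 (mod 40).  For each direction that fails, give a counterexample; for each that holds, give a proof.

Forward direction. This fails: take k = 21. Then 21 ≡ 1 (mod 20), but 21³ = 9261 ≡ 21 (mod 40), not 1.

Converse. The residues r modulo 40 with r³ ≡ 1 (mod 40) are exactly {1}, and each is ≡ 1 (mod 20).

Not equivalent: only (⇐) holds.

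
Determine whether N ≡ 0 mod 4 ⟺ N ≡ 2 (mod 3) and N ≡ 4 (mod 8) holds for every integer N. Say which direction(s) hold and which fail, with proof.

(⇒) fails; (⇐) holds.

(⟹) This fails: N = 0 gives 0 ≡ 0 (mod 4) but 0 ≡ 0 (mod 3), so the conjunction on the right does not hold.

(⟸) Conversely, if N ≡ 2 (mod 3) and N ≡ 4 (mod 8), then by the Chinese remainder theorem N ≡ 20 (mod 24). Since 20 ≡ 0 (mod 4) and 4 ∣ 24, we get N ≡ 0 (mod 4).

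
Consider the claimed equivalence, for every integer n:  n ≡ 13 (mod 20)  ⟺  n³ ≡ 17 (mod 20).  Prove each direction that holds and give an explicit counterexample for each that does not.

[⇒] Suppose n ≡ 13 (mod 20). Write n = 20j + 13. Then (20j + 13)³ = 8000j³ + 15600j² + 10140j + 2197 = 20(400j³ + 780j² + 507j + 109) + 17, so n³ ≡ 17 (mod 20).

[⇐] Conversely, suppose n³ ≡ 17 (mod 20). The only residue r in {0, …, 19} with r³ ≡ 17 (mod 20) is r = 13, so n ≡ 13 (mod 20).

Both directions hold.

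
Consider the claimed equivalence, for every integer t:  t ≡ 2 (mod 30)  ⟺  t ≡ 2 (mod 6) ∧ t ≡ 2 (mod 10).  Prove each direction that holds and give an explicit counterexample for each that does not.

(→) Suppose t ≡ 2 (mod 30); write t = 30j + 2. Since 6 ∣ 30, reducing mod 6 gives t ≡ 2 (mod 6); since 10 ∣ 30, reducing mod 10 gives t ≡ 2 (mod 10).

(←) Conversely, if t ≡ 2 (mod 6) and t ≡ 2 (mod 10), then by the Chinese remainder theorem t ≡ 2 (mod 30). This is exactly t ≡ 2 (mod 30).

Both directions hold; the statement is true.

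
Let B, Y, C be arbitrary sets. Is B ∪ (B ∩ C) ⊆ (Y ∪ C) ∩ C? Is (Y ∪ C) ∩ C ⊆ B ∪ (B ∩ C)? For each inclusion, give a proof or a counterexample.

Neither inclusion holds.

Forward inclusion. This inclusion fails. Take B = {1}, Y = ∅, C = ∅; then 1 ∈ B ∪ (B ∩ C) but 1 ∉ (Y ∪ C) ∩ C.

Reverse inclusion. This inclusion fails. Take B = ∅, Y = ∅, C = {1}; then 1 ∈ (Y ∪ C) ∩ C but 1 ∉ B ∪ (B ∩ C).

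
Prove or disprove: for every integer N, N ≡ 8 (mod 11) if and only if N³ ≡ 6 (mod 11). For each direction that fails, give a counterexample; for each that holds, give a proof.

(⇒) Suppose N ≡ 8 (mod 11). Write N = 11j + 8. Then (11j + 8)³ = 1331j³ + 2904j² + 2112j + 512 = 11(121j³ + 264j² + 192j + 46) + 6, so N³ ≡ 6 (mod 11).

(⇐) For the converse, argue contrapositively. If N ≢ 8 (mod 11), then N is congruent to one of 0, 1, 2, 3, 4, 5, 6, 7, 9, 10 modulo 11, and these give N³ ≡ 0, 1, 8, 5, 9, 4, 7, 2, 3, 10 respectively — never 6.

The biconditional holds.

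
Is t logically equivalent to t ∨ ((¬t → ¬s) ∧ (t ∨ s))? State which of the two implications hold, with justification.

Both directions hold.

(←) Assume the antecedent. If s is true, the antecedent forces (s = T, t = T), and t holds there. If s is false, the antecedent forces (s = F, t = T), and t holds there. Either way t holds.

(→) Assume the antecedent. If s is true, the antecedent forces (s = T, t = T), and t ∨ ((¬t → ¬s) ∧ (t ∨ s)) holds there. If s is false, the antecedent forces (s = F, t = T), and t ∨ ((¬t → ¬s) ∧ (t ∨ s)) holds there. Either way t ∨ ((¬t → ¬s) ∧ (t ∨ s)) holds.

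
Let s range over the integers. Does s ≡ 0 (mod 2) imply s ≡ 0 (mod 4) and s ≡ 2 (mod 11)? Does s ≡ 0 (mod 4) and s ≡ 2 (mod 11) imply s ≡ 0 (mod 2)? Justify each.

(⇒) fails; (⇐) holds.

(→) This fails: s = 0 gives 0 ≡ 0 (mod 2) but 0 ≡ 0 (mod 11), so the conjunction on the right does not hold.

(←) Conversely, if s ≡ 0 (mod 4) and s ≡ 2 (mod 11), then by the Chinese remainder theorem s ≡ 24 (mod 44). Since 24 ≡ 0 (mod 2) and 2 ∣ 44, we get s ≡ 0 (mod 2).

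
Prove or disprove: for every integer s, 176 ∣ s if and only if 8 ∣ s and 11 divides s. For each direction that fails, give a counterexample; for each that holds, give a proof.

(⇒) If 176 ∣ s, write s = 176q. Since 176 = 22·8, s = 8·(22q), so 8 ∣ s; and since 176 = 16·11, s = 11·(16q), so 11 ∣ s.

(⇐) This fails: take s = 88. Both 8 ∣ 88 and 11 ∣ 88, yet 88 is not a multiple of 176 (since 88 = 0·176 + 88), so 176 ∤ 88.

Not equivalent: only (⇒) holds.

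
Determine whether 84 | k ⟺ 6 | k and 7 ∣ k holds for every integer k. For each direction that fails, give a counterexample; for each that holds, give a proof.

(←) This fails: take k = 42. Both 6 ∣ 42 and 7 ∣ 42, yet 42 is not a multiple of 84 (since 42 = 0·84 + 42), so 84 ∤ 42.

(→) If 84 ∣ k, write k = 84q. Since 84 = 14·6, k = 6·(14q), so 6 ∣ k; and since 84 = 12·7, k = 7·(12q), so 7 ∣ k.

The forward direction holds; the converse fails.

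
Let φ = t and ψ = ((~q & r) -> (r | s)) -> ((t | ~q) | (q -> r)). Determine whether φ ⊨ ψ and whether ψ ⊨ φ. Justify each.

(⇒) Assume the antecedent. If t is true, the consequent reduces to true regardless of the other variables. If t is false, the antecedent cannot hold. Either way the consequent holds.

(⇐) This fails. Under t = F, r = F, q = F, s = F, the left side is false but the right side is true.

The forward direction holds; the converse fails.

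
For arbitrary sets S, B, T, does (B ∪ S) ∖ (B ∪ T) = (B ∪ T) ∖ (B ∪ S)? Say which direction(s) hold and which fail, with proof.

(⊆) fails and (⊇) fails.

(⟹) This inclusion fails. Take S = {1}, B = ∅, T = ∅; then 1 ∈ (B ∪ S) ∖ (B ∪ T) but 1 ∉ (B ∪ T) ∖ (B ∪ S).

(⟸) This inclusion fails. Take S = ∅, B = ∅, T = {1}; then 1 ∈ (B ∪ T) ∖ (B ∪ S) but 1 ∉ (B ∪ S) ∖ (B ∪ T).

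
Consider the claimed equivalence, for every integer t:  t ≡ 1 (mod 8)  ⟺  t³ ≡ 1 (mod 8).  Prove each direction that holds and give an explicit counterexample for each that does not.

(⟹) Suppose t ≡ 1 (mod 8). Write t = 8j + 1. Then (8j + 1)³ = 512j³ + 192j² + 24j + 1 = 8(64j³ + 24j² + 3j) + 1, so t³ ≡ 1 (mod 8).

(⟸) For the converse, argue contrapositively. If t ≢ 1 (mod 8), then t is congruent to one of 0, 2, 3, 4, 5, 6, 7 modulo 8, and these give t³ ≡ 0, 0, 3, 0, 5, 0, 7 respectively — never 1.

The biconditional holds.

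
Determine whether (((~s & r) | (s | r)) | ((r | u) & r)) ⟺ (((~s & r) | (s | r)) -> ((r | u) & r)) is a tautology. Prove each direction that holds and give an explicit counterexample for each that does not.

(⇒) fails and (⇐) fails.

(→) This fails. Under u = F, s = T, r = F, the left side is true but the right side is false.

(←) This fails. Under u = F, s = F, r = F, the left side is false but the right side is true.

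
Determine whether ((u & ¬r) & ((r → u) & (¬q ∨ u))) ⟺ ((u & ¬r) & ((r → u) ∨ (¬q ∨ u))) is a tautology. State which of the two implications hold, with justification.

Both directions hold.

(⇒) Assume the antecedent. If u is true, the antecedent forces (u = T, r = F, q = F) or (u = T, r = F, q = T), and the consequent holds there. If u is false, the antecedent cannot hold. Either way the consequent holds.

(⇐) Assume the antecedent. If u is true, the antecedent forces (u = T, r = F, q = F) or (u = T, r = F, q = T), and the consequent holds there. If u is false, the antecedent cannot hold. Either way the consequent holds.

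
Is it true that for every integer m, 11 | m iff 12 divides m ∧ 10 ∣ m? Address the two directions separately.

(⇒) fails and (⇐) fails.

Forward direction. This fails: take m = 11. Certainly 11 ∣ 11, but 12 ∤ 11.

Converse. This fails: take m = 60. Both 12 ∣ 60 and 10 ∣ 60, yet 60 is not a multiple of 11 (since 60 = 5·11 + 5), so 11 ∤ 60.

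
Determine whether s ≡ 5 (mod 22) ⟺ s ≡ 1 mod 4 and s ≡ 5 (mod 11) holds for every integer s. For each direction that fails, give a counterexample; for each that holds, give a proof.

The forward direction fails; the converse holds.

(→) This fails: s = 27 gives 27 ≡ 5 (mod 22) but 27 ≡ 3 (mod 4), so the conjunction on the right does not hold.

(←) Conversely, if s ≡ 1 (mod 4) and s ≡ 5 (mod 11), then by the Chinese remainder theorem s ≡ 5 (mod 44). Since 5 ≡ 5 (mod 22) and 22 ∣ 44, we get s ≡ 5 (mod 22).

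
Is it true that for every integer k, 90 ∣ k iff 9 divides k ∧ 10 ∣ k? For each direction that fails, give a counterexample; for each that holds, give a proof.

(⇒) If 90 ∣ k, write k = 90q. Since 90 = 10·9, k = 9·(10q), so 9 ∣ k; and since 90 = 9·10, k = 10·(9q), so 10 ∣ k.

(⇐) Suppose 9 ∣ k and 10 ∣ k. Any common multiple of 9 and 10 is a multiple of their lcm; here gcd(9, 10) = 1, so lcm(9, 10) = 9·10 = 90, so 90 ∣ k.

Both directions hold; the statement is true.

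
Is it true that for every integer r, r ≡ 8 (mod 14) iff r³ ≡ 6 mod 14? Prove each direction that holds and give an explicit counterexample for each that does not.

Neither direction holds.

(→) This fails: take r = 8. Then 8 ≡ 8 (mod 14), but 8³ = 512 ≡ 8 (mod 14), not 6.

(←) This fails: take r = 6. Then 6³ = 216 ≡ 6 (mod 14), yet 6 ≡ 6 (mod 14), not 8.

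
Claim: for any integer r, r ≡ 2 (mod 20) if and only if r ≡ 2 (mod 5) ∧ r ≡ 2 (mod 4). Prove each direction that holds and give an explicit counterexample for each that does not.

The biconditional holds.

(⇒) Suppose r ≡ 2 (mod 20); write r = 20j + 2. Since 5 ∣ 20, reducing mod 5 gives r ≡ 2 (mod 5); since 4 ∣ 20, reducing mod 4 gives r ≡ 2 (mod 4).

(⇐) Conversely, if r ≡ 2 (mod 5) and r ≡ 2 (mod 4), then by the Chinese remainder theorem r ≡ 2 (mod 20). This is exactly r ≡ 2 (mod 20).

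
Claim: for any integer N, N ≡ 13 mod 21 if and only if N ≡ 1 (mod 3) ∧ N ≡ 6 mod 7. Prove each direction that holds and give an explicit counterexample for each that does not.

Both directions hold.

(⇒) Suppose N ≡ 13 (mod 21); write N = 21j + 13. Since 3 ∣ 21, reducing mod 3 gives N ≡ 13 ≡ 1 (mod 3); since 7 ∣ 21, reducing mod 7 gives N ≡ 13 ≡ 6 (mod 7).

(⇐) Conversely, if N ≡ 1 (mod 3) and N ≡ 6 (mod 7), then by the Chinese remainder theorem N ≡ 13 (mod 21). This is exactly N ≡ 13 (mod 21).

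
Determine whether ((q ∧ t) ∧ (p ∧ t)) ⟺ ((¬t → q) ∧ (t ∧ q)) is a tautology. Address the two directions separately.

Only the forward implication holds.

[⇐] This fails. Under p = F, t = T, q = T, the left side is false but the right side is true.

[⇒] Assume the antecedent. If p is true, the antecedent forces (p = T, t = T, q = T), and (¬t → q) ∧ (t ∧ q) holds there. If p is false, the antecedent cannot hold. Either way (¬t → q) ∧ (t ∧ q) holds.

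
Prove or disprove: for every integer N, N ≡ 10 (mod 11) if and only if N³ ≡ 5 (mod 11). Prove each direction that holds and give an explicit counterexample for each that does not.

(⇒) This fails: take N = 10. Then 10 ≡ 10 (mod 11), but 10³ = 1000 ≡ 10 (mod 11), not 5.

(⇐) This fails: take N = 3. Then 3³ = 27 ≡ 5 (mod 11), yet 3 ≡ 3 (mod 11), not 10.

Neither implication holds.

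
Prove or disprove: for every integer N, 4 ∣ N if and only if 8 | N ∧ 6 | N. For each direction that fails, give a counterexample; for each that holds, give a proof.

[⇒] This fails: take N = 4. Certainly 4 ∣ 4, but 8 ∤ 4.

[⇐] Suppose 8 ∣ N and 6 ∣ N. Any common multiple of 8 and 6 is a multiple of their lcm; here lcm(8, 6) = 8·6/gcd(8, 6) = 48/2 = 24, so 24 ∣ N. Since 4 ∣ 24, it follows that 4 ∣ N.

Not equivalent: only (⇐) holds.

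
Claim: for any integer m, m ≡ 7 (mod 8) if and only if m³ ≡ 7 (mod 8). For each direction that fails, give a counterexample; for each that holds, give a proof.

(⟹) Suppose m ≡ 7 (mod 8). Write m = 8j + 7. Then (8j + 7)³ = 512j³ + 1344j² + 1176j + 343 = 8(64j³ + 168j² + 147j + 42) + 7, so m³ ≡ 7 (mod 8).

(⟸) For the converse, argue contrapositively. If m ≢ 7 (mod 8), then m is congruent to one of 0, 1, 2, 3, 4, 5, 6 modulo 8, and these give m³ ≡ 0, 1, 0, 3, 0, 5, 0 respectively — never 7.

Both directions hold.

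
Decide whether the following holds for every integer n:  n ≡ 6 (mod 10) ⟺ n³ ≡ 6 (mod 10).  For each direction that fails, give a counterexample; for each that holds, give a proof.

Equivalent; both directions hold.

(→) Suppose n ≡ 6 (mod 10). Write n = 10j + 6. Then (10j + 6)³ = 1000j³ + 1800j² + 1080j + 216 = 10(100j³ + 180j² + 108j + 21) + 6, so n³ ≡ 6 (mod 10).

(←) Conversely, suppose n³ ≡ 6 (mod 10). The only residue r in {0, …, 9} with r³ ≡ 6 (mod 10) is r = 6, so n ≡ 6 (mod 10).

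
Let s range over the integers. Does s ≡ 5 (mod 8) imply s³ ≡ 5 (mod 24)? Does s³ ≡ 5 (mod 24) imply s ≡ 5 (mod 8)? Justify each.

(⇒) fails; (⇐) holds.

(⟸) The residues r modulo 24 with r³ ≡ 5 (mod 24) are exactly {5}, and each is ≡ 5 (mod 8).

(⟹) This fails: take s = 13. Then 13 ≡ 5 (mod 8), but 13³ = 2197 ≡ 13 (mod 24), not 5.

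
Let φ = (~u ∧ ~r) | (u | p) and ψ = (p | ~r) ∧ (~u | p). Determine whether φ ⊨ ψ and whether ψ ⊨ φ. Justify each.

Only the reverse direction holds.

(⇒) This fails. Under p = F, r = F, u = T, the left side is true but the right side is false.

(⇐) Assume the antecedent. If p is true, (~u ∧ ~r) | (u | p) reduces to true regardless of the other variables. If p is false, the antecedent forces (p = F, r = F, u = F), and (~u ∧ ~r) | (u | p) holds there. Either way (~u ∧ ~r) | (u | p) holds.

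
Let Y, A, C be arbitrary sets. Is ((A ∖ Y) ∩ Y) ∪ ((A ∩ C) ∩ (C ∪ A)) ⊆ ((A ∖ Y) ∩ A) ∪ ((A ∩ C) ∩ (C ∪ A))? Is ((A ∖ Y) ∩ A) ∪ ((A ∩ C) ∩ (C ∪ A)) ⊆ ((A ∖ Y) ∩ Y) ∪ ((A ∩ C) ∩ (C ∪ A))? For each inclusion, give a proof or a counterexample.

(⊆) holds; (⊇) fails.

Forward inclusion. Let x ∈ ((A ∖ Y) ∩ Y) ∪ ((A ∩ C) ∩ (C ∪ A)). Then either x ∈ A ∩ C and x ∉ Y; or x ∈ Y ∩ A ∩ C. In each case x ∈ ((A ∖ Y) ∩ A) ∪ ((A ∩ C) ∩ (C ∪ A)), so ((A ∖ Y) ∩ Y) ∪ ((A ∩ C) ∩ (C ∪ A)) ⊆ ((A ∖ Y) ∩ A) ∪ ((A ∩ C) ∩ (C ∪ A)).

Reverse inclusion. This inclusion fails. Take Y = ∅, A = {1}, C = ∅; then 1 ∈ ((A ∖ Y) ∩ A) ∪ ((A ∩ C) ∩ (C ∪ A)) but 1 ∉ ((A ∖ Y) ∩ Y) ∪ ((A ∩ C) ∩ (C ∪ A)).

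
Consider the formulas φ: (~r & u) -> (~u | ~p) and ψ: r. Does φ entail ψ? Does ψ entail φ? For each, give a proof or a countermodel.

Only the converse holds.

Converse. Assume the antecedent. If u is true, the antecedent forces (u = T, p = F, r = T) or (u = T, p = T, r = T), and (~r & u) -> (~u | ~p) holds there. If u is false, (~r & u) -> (~u | ~p) reduces to true regardless of the other variables. Either way (~r & u) -> (~u | ~p) holds.

Forward direction. This fails. Under u = F, p = F, r = F, the left side is true but the right side is false.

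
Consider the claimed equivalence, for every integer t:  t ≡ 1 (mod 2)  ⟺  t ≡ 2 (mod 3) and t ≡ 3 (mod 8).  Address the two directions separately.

Only the reverse direction holds.

(⇒) This fails: t = 1 gives 1 ≡ 1 (mod 2) but 1 ≡ 1 (mod 3), so the conjunction on the right does not hold.

(⇐) Conversely, if t ≡ 2 (mod 3) and t ≡ 3 (mod 8), then by the Chinese remainder theorem t ≡ 11 (mod 24). Since 11 ≡ 1 (mod 2) and 2 ∣ 24, we get t ≡ 1 (mod 2).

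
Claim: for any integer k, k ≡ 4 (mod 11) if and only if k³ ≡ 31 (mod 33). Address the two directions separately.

Converse. The residues r modulo 33 with r³ ≡ 31 (mod 33) are exactly {4}, and each is ≡ 4 (mod 11).

Forward direction. This fails: take k = 15. Then 15 ≡ 4 (mod 11), but 15³ = 3375 ≡ 9 (mod 33), not 31.

(⇒) fails; (⇐) holds.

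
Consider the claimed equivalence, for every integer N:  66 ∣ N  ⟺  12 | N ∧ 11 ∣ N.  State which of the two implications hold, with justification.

The forward direction fails; the converse holds.

Converse. Suppose 12 ∣ N and 11 ∣ N. Any common multiple of 12 and 11 is a multiple of their lcm; here gcd(12, 11) = 1, so lcm(12, 11) = 12·11 = 132, so 132 ∣ N. Since 66 ∣ 132, it follows that 66 ∣ N.

Forward direction. This fails: take N = 66. Certainly 66 ∣ 66, but 12 ∤ 66.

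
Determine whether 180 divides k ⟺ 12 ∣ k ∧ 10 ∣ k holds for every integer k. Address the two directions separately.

Only the forward implication holds.

(→) If 180 ∣ k, write k = 180q. Since 180 = 15·12, k = 12·(15q), so 12 ∣ k; and since 180 = 18·10, k = 10·(18q), so 10 ∣ k.

(←) This fails: take k = 60. Both 12 ∣ 60 and 10 ∣ 60, yet 60 is not a multiple of 180 (since 60 = 0·180 + 60), so 180 ∤ 60.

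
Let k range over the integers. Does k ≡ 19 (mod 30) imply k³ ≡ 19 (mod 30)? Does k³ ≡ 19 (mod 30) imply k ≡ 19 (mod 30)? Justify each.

The biconditional holds.

(⟹) Suppose k ≡ 19 (mod 30). Write k = 30j + 19. Then (30j + 19)³ = 27000j³ + 51300j² + 32490j + 6859 = 30(900j³ + 1710j² + 1083j + 228) + 19, so k³ ≡ 19 (mod 30).

(⟸) Conversely, suppose k³ ≡ 19 (mod 30). The only residue r in {0, …, 29} with r³ ≡ 19 (mod 30) is r = 19, so k ≡ 19 (mod 30).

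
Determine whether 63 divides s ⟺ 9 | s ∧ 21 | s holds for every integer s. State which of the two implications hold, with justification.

Both implications hold.

(⇒) If 63 ∣ s, write s = 63q. Since 63 = 7·9, s = 9·(7q), so 9 ∣ s; and since 63 = 3·21, s = 21·(3q), so 21 ∣ s.

(⇐) Suppose 9 ∣ s and 21 ∣ s. Any common multiple of 9 and 21 is a multiple of their lcm; here lcm(9, 21) = 9·21/gcd(9, 21) = 189/3 = 63, so 63 ∣ s.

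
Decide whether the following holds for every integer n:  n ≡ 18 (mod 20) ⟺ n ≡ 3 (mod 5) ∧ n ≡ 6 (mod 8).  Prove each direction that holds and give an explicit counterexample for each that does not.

[⇒] This fails: n = 18 gives 18 ≡ 18 (mod 20) but 18 ≡ 2 (mod 8), so the conjunction on the right does not hold.

[⇐] Conversely, if n ≡ 3 (mod 5) and n ≡ 6 (mod 8), then by the Chinese remainder theorem n ≡ 38 (mod 40). Since 38 ≡ 18 (mod 20) and 20 ∣ 40, we get n ≡ 18 (mod 20).

Only the converse holds.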